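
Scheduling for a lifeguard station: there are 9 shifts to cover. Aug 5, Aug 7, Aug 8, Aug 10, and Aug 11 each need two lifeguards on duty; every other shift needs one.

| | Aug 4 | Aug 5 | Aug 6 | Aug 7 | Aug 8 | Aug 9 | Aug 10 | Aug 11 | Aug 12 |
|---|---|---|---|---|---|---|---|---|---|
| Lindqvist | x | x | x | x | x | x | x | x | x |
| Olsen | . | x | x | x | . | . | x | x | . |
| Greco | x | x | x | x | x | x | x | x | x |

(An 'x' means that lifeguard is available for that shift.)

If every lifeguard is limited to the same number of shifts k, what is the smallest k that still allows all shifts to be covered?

With 3 lifeguards and 14 worker-slots to fill, someone must work at least ⌈14/3⌉ = 5 shifts, so k ≥ 5.
k = 5 works: Aug 4→Lindqvist, Aug 5→Lindqvist+Olsen, Aug 6→Olsen, Aug 7→Olsen+Greco, Aug 8→Lindqvist+Greco, Aug 9→Lindqvist, Aug 10→Olsen+Greco, Aug 11→Olsen+Greco, Aug 12→Lindqvist.
Loads: Lindqvist 5, Olsen 5, Greco 4 — all ≤ 5.

5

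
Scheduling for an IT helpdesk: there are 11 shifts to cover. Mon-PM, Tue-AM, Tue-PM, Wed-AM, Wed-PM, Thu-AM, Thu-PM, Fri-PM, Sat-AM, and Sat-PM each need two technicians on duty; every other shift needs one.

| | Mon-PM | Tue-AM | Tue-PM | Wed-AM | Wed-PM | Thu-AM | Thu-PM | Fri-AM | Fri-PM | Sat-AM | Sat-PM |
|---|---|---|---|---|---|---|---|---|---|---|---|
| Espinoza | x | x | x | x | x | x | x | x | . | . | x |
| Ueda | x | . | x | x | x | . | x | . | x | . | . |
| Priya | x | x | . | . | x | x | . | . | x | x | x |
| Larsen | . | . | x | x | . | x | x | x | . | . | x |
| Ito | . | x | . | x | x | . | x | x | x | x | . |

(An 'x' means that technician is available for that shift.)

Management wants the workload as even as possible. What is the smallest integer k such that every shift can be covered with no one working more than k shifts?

5

With 5 technicians and 21 worker-slots to fill, someone must work at least ⌈21/5⌉ = 5 shifts, so k ≥ 5.
k = 5 works: Mon-PM→Espinoza+Ueda, Tue-AM→Espinoza+Priya, Tue-PM→Espinoza+Ueda, Wed-AM→Ueda+Larsen, Wed-PM→Ueda+Ito, Thu-AM→Espinoza+Priya, Thu-PM→Larsen+Ito, Fri-AM→Espinoza, Fri-PM→Ueda+Priya, Sat-AM→Priya+Ito, Sat-PM→Priya+Larsen.
Loads: Espinoza 5, Ueda 5, Priya 5, Larsen 3, Ito 3 — all ≤ 5.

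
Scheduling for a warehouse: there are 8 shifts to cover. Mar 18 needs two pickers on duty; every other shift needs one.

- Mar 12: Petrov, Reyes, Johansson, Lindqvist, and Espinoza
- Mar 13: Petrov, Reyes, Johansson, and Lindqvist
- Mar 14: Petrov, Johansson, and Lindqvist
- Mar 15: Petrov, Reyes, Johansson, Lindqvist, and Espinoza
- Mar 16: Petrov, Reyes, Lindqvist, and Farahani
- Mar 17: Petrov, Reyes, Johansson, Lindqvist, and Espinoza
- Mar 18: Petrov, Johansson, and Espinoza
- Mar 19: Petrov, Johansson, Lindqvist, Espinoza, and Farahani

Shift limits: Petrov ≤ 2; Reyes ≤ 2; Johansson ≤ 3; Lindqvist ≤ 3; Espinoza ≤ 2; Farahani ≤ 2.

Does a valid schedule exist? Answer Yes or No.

One valid schedule: Mar 12→Johansson, Mar 13→Reyes, Mar 14→Petrov, Mar 15→Johansson, Mar 16→Reyes, Mar 17→Lindqvist, Mar 18→Petrov+Johansson, Mar 19→Lindqvist.
Loads: Petrov 2/2, Reyes 2/2, Johansson 3/3, Lindqvist 2/3, Espinoza 0/2, Farahani 0/2 — all within limits.

Yes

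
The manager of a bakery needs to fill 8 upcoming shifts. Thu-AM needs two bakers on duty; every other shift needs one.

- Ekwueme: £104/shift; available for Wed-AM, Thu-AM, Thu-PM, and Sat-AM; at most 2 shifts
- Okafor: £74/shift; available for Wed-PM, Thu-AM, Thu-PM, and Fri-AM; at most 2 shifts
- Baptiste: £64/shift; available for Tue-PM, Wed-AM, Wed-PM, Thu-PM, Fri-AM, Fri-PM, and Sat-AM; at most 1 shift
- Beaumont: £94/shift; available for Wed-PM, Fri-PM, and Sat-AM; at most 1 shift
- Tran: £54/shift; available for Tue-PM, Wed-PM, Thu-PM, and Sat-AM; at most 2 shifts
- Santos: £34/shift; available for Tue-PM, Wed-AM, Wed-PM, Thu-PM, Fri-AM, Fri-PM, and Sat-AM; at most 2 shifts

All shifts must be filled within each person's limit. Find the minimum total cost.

Thu-AM can only be covered by Ekwueme and Okafor, so that assignment is forced.
Picking the cheapest available baker for each shift independently would cost £416, but that ignores the shift limits.
An optimal schedule: Tue-PM→Santos, Wed-AM→Santos, Wed-PM→Tran, Thu-AM→Okafor+Ekwueme, Thu-PM→Okafor, Fri-AM→Baptiste, Fri-PM→Beaumont, Sat-AM→Tran.
Total: 34 + 34 + 54 + 74 + 104 + 74 + 64 + 94 + 54 = £586.

£586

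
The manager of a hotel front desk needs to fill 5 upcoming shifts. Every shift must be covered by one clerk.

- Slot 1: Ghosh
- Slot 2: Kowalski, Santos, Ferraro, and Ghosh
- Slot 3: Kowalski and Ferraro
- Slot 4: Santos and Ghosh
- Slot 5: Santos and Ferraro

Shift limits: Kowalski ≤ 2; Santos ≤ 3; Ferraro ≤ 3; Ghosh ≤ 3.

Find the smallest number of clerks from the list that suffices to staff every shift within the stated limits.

5 slots to fill and no one can take more than 3, so at least ⌈5/3⌉ = 2 clerks are needed.
Ferraro and Ghosh alone can cover everything: Slot 1→Ghosh, Slot 2→Ferraro, Slot 3→Ferraro, Slot 4→Ghosh, Slot 5→Ferraro.

2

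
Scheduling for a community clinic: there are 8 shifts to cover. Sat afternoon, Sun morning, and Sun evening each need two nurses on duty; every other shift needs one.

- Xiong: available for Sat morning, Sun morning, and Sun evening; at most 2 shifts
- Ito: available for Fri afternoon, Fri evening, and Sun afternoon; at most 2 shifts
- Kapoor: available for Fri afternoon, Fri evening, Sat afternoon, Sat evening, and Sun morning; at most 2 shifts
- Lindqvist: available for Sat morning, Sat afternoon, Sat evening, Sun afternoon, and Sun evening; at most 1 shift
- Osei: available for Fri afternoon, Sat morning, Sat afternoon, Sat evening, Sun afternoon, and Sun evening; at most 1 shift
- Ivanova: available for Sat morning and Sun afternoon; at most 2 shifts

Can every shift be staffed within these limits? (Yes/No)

Shifts {Sat afternoon, Sat evening, Sun morning, Sun evening} need 7 worker-slots in total, but the nurses available for any of those shifts (Xiong, Kapoor, Lindqvist, and Osei) can supply at most 6 among them. So no valid schedule exists.

No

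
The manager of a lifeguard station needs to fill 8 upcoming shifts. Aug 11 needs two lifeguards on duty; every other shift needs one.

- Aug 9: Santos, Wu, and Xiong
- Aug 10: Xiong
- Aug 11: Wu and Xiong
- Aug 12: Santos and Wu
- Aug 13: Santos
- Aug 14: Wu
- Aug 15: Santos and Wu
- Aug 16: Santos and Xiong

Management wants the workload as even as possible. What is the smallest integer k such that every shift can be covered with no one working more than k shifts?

With 3 lifeguards and 9 worker-slots to fill, someone must work at least ⌈9/3⌉ = 3 shifts, so k ≥ 3.
k = 3 works: Aug 9→Wu, Aug 10→Xiong, Aug 11→Wu+Xiong, Aug 12→Santos, Aug 13→Santos, Aug 14→Wu, Aug 15→Santos, Aug 16→Xiong.
Loads: Santos 3, Wu 3, Xiong 3 — all ≤ 3.

3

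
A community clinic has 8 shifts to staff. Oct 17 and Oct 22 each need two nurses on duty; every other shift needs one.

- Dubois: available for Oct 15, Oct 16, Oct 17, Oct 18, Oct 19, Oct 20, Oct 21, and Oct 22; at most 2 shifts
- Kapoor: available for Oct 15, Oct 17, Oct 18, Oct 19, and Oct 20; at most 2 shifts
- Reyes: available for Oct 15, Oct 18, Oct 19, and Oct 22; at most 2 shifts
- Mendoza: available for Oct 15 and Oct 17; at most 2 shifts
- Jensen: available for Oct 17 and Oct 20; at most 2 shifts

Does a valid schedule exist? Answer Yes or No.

No

Total capacity is 10 and 10 slots are needed, so capacity alone doesn't rule it out.
Shifts {Oct 16, Oct 21, Oct 22} need 4 worker-slots in total, but the nurses available for any of those shifts (Dubois and Reyes) can supply at most 3 among them. So no valid schedule exists.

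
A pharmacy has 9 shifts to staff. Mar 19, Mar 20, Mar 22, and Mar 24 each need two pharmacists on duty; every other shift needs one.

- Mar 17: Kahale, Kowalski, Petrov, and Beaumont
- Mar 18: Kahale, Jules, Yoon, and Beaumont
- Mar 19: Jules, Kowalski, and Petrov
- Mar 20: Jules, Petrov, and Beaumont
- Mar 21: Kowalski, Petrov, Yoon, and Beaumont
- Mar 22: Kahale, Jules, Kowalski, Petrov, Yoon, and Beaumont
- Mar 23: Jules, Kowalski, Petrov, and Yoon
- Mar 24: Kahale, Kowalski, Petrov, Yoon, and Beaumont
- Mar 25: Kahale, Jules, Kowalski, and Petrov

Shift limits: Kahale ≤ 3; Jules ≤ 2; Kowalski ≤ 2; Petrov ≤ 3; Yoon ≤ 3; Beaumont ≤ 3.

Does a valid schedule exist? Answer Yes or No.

Yes

One valid schedule: Mar 17→Kahale, Mar 18→Kahale, Mar 19→Jules+Kowalski, Mar 20→Jules+Petrov, Mar 21→Kowalski, Mar 22→Yoon+Beaumont, Mar 23→Petrov, Mar 24→Petrov+Yoon, Mar 25→Kahale.
Loads: Kahale 3/3, Jules 2/2, Kowalski 2/2, Petrov 3/3, Yoon 2/3, Beaumont 1/3 — all within limits.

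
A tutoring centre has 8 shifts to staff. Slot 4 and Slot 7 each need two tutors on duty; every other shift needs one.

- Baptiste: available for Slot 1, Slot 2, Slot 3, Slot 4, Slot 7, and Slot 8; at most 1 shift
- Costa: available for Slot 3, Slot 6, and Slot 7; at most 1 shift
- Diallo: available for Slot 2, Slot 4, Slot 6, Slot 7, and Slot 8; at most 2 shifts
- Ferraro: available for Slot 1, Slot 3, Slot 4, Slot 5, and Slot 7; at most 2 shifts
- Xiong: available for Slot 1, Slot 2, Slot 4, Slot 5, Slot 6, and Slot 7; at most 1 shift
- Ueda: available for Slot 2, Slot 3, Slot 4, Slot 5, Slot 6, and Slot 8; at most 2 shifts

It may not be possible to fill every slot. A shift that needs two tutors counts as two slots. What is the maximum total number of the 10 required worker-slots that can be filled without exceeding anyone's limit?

9

Total capacity across all tutors is 1+1+2+2+1+2 = 9, and 10 slots are needed, so at most 9 can be filled.
An assignment achieving 9: Slot 1→Baptiste, Slot 2→Diallo, Slot 3→Costa, Slot 4→Ferraro+Ueda, Slot 5→Ferraro, Slot 6→Ueda, Slot 7→Xiong, Slot 8→Diallo.
Loads: Baptiste 1/1, Costa 1/1, Diallo 2/2, Ferraro 2/2, Xiong 1/1, Ueda 2/2.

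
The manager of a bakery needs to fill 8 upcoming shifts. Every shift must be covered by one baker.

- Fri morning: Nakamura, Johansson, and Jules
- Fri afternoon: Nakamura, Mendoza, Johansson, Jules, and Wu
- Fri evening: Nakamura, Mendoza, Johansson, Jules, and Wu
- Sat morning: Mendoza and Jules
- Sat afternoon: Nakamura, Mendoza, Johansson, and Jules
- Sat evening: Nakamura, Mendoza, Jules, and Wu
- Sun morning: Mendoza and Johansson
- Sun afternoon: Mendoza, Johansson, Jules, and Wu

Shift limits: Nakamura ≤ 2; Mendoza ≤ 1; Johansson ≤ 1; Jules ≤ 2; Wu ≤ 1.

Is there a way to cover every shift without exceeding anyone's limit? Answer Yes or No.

Total capacity is 2+1+1+2+1 = 7 but 8 worker-slots are needed — infeasible.

No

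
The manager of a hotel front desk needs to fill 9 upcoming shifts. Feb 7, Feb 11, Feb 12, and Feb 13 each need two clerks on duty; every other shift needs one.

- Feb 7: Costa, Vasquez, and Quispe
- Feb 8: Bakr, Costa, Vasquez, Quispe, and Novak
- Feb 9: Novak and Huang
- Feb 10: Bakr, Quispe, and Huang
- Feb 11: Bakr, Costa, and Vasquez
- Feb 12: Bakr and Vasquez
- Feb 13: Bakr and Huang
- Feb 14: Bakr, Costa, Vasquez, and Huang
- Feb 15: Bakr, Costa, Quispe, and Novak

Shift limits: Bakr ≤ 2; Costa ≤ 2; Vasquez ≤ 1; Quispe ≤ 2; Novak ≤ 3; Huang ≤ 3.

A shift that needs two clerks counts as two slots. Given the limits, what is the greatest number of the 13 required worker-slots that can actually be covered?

12

Total capacity across all clerks is 2+2+1+2+3+3 = 13, and 13 slots are needed, so at most 13 can be filled.
Shifts {Feb 11, Feb 12, Feb 13} need 6 slots but only Bakr, Costa, Vasquez, and Huang are available for them, supplying at most 5 — so at least 1 slot must go unfilled.
An assignment achieving 12: Feb 7→Costa+Quispe, Feb 8→Novak, Feb 9→Novak, Feb 10→Quispe, Feb 11→Costa, Feb 12→Bakr+Vasquez, Feb 13→Bakr+Huang, Feb 14→Huang, Feb 15→Novak.
Loads: Bakr 2/2, Costa 2/2, Vasquez 1/1, Quispe 2/2, Novak 3/3, Huang 2/3.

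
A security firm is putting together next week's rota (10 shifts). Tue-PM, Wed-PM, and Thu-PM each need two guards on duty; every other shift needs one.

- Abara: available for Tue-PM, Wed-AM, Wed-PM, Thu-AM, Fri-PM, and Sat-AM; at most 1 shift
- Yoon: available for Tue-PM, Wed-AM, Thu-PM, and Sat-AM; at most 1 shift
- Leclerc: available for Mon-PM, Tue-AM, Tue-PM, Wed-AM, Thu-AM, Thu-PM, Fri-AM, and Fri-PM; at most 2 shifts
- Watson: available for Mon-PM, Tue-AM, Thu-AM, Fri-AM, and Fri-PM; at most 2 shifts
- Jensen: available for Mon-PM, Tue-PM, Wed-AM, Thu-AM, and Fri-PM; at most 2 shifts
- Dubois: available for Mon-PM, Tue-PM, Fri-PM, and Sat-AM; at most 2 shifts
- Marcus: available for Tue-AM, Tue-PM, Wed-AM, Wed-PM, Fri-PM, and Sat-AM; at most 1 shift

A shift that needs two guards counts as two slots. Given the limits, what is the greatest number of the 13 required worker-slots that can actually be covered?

11

Total capacity across all guards is 1+1+2+2+2+2+1 = 11, and 13 slots are needed, so at most 11 can be filled.
An assignment achieving 11: Mon-PM→Watson, Tue-AM→Watson, Tue-PM→Dubois, Wed-AM→Jensen, Wed-PM→Abara+Marcus, Thu-AM→Jensen, Thu-PM→Yoon+Leclerc, Fri-AM→Leclerc, Sat-AM→Dubois.
Loads: Abara 1/1, Yoon 1/1, Leclerc 2/2, Watson 2/2, Jensen 2/2, Dubois 2/2, Marcus 1/1.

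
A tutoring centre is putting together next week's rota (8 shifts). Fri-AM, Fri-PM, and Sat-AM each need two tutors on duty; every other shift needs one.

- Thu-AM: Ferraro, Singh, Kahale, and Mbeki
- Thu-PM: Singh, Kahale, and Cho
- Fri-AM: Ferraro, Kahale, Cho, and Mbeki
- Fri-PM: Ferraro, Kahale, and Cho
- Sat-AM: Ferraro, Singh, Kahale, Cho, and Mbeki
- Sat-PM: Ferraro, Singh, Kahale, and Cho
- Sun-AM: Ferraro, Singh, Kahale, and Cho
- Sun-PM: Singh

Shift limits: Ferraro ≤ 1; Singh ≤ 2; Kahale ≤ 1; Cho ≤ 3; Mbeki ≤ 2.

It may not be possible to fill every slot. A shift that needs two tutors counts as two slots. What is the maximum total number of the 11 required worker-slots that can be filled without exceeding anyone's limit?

Total capacity across all tutors is 1+2+1+3+2 = 9, and 11 slots are needed, so at most 9 can be filled.
An assignment achieving 9: Thu-AM→Mbeki, Thu-PM→Singh, Fri-AM→Cho+Mbeki, Fri-PM→Ferraro+Kahale, Sat-PM→Cho, Sun-AM→Cho, Sun-PM→Singh.
Loads: Ferraro 1/1, Singh 2/2, Kahale 1/1, Cho 3/3, Mbeki 2/2.

9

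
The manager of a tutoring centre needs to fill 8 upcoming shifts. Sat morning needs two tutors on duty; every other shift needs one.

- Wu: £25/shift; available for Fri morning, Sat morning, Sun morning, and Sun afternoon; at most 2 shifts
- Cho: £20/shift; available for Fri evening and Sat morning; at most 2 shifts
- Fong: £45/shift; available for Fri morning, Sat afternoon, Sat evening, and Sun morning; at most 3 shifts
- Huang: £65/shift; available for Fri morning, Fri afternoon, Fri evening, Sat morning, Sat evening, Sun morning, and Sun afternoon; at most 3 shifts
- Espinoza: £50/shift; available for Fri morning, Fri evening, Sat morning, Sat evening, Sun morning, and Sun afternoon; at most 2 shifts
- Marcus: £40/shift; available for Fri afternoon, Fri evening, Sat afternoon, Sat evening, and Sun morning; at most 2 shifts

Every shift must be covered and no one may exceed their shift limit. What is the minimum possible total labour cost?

£305

Picking the cheapest available tutor for each shift independently would cost £260, but that ignores the shift limits.
An optimal schedule: Fri morning→Fong, Fri afternoon→Marcus, Fri evening→Cho, Sat morning→Cho+Wu, Sat afternoon→Marcus, Sat evening→Fong, Sun morning→Fong, Sun afternoon→Wu.
Total: 45 + 40 + 20 + 20 + 25 + 40 + 45 + 45 + 25 = £305.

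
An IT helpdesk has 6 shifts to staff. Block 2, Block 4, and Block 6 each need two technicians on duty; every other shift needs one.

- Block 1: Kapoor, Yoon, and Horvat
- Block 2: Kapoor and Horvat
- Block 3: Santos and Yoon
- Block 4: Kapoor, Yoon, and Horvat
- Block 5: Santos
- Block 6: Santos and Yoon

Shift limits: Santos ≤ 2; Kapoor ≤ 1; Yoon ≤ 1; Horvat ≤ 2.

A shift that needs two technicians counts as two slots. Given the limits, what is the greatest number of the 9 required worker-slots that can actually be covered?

Total capacity across all technicians is 2+1+1+2 = 6, and 9 slots are needed, so at most 6 can be filled.
An assignment achieving 6: Block 1→Horvat, Block 2→Kapoor+Horvat, Block 3→Santos, Block 5→Santos, Block 6→Yoon.
Loads: Santos 2/2, Kapoor 1/1, Yoon 1/1, Horvat 2/2.

6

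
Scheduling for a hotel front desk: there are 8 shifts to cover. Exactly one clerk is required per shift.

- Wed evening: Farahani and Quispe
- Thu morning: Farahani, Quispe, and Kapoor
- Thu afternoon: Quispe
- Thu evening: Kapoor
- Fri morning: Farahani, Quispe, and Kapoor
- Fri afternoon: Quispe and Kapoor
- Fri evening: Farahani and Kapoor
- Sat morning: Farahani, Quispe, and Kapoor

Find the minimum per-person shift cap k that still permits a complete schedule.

With 3 clerks and 8 worker-slots to fill, someone must work at least ⌈8/3⌉ = 3 shifts, so k ≥ 3.
k = 3 works: Wed evening→Farahani, Thu morning→Farahani, Thu afternoon→Quispe, Thu evening→Kapoor, Fri morning→Quispe, Fri afternoon→Quispe, Fri evening→Farahani, Sat morning→Kapoor.
Loads: Farahani 3, Quispe 3, Kapoor 2 — all ≤ 3.

3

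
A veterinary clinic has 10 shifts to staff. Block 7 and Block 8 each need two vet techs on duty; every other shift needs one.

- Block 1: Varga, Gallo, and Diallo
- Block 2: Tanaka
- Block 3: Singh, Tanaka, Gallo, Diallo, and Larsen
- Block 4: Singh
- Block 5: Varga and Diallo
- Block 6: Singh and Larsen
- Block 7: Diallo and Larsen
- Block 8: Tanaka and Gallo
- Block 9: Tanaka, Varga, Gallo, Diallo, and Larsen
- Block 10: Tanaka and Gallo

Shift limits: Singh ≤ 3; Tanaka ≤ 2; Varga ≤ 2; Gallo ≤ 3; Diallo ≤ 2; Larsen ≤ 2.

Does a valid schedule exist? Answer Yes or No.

Block 2 can only be covered by Tanaka, so that assignment is forced.
Block 4 can only be covered by Singh, so that assignment is forced.
Block 7 can only be covered by Diallo and Larsen, so that assignment is forced.
One valid schedule: Block 1→Varga, Block 2→Tanaka, Block 3→Singh, Block 4→Singh, Block 5→Varga, Block 6→Singh, Block 7→Diallo+Larsen, Block 8→Tanaka+Gallo, Block 9→Gallo, Block 10→Gallo.
Loads: Singh 3/3, Tanaka 2/2, Varga 2/2, Gallo 3/3, Diallo 1/2, Larsen 1/2 — all within limits.

Yes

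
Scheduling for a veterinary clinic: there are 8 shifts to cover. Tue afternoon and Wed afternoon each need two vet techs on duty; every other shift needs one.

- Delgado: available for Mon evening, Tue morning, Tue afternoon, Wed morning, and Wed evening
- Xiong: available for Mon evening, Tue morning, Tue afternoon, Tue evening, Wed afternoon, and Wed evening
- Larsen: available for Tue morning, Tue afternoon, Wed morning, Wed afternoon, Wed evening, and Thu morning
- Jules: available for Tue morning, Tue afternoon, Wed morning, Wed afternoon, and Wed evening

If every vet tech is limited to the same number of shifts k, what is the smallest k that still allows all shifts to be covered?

3

With 4 vet techs and 10 worker-slots to fill, someone must work at least ⌈10/4⌉ = 3 shifts, so k ≥ 3.
k = 3 works: Mon evening→Delgado, Tue morning→Delgado, Tue afternoon→Larsen+Jules, Tue evening→Xiong, Wed morning→Delgado, Wed afternoon→Xiong+Larsen, Wed evening→Xiong, Thu morning→Larsen.
Loads: Delgado 3, Xiong 3, Larsen 3, Jules 1 — all ≤ 3.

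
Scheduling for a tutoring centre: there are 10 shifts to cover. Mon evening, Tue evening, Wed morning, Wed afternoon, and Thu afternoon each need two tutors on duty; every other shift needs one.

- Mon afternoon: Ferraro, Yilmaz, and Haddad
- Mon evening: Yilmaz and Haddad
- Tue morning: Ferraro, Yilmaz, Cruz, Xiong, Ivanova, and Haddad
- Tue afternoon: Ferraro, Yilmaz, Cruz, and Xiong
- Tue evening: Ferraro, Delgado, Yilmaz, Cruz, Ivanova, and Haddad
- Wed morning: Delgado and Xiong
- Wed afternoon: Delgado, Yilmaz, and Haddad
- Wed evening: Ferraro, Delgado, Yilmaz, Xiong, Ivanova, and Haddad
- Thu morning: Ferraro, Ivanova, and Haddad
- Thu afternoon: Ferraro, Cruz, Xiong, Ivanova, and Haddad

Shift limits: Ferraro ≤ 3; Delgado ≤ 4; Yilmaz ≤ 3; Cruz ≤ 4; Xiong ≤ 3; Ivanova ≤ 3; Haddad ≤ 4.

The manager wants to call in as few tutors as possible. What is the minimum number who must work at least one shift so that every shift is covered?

15 slots to fill and no one can take more than 4, so at least ⌈15/4⌉ = 4 tutors are needed.
No set of 4 tutors can cover every shift (each such set leaves at least one shift with no one available or exceeds a cap).
Ferraro, Delgado, Yilmaz, Xiong, and Haddad alone can cover everything: Mon afternoon→Ferraro, Mon evening→Yilmaz+Haddad, Tue morning→Yilmaz, Tue afternoon→Ferraro, Tue evening→Delgado+Haddad, Wed morning→Delgado+Xiong, Wed afternoon→Delgado+Yilmaz, Wed evening→Delgado, Thu morning→Ferraro, Thu afternoon→Xiong+Haddad.

5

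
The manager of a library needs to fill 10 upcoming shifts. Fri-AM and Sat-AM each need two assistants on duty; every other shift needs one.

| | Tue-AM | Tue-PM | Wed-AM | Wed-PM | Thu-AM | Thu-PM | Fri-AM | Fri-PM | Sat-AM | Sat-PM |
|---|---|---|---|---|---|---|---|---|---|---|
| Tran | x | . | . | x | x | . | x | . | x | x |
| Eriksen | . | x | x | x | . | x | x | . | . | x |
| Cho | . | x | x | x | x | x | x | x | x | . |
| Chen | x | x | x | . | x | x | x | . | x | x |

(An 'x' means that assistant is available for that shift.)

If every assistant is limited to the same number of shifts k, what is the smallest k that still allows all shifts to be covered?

With 4 assistants and 12 worker-slots to fill, someone must work at least ⌈12/4⌉ = 3 shifts, so k ≥ 3.
k = 3 works: Tue-AM→Tran, Tue-PM→Eriksen, Wed-AM→Eriksen, Wed-PM→Tran, Thu-AM→Tran, Thu-PM→Eriksen, Fri-AM→Cho+Chen, Fri-PM→Cho, Sat-AM→Cho+Chen, Sat-PM→Chen.
Loads: Tran 3, Eriksen 3, Cho 3, Chen 3 — all ≤ 3.

3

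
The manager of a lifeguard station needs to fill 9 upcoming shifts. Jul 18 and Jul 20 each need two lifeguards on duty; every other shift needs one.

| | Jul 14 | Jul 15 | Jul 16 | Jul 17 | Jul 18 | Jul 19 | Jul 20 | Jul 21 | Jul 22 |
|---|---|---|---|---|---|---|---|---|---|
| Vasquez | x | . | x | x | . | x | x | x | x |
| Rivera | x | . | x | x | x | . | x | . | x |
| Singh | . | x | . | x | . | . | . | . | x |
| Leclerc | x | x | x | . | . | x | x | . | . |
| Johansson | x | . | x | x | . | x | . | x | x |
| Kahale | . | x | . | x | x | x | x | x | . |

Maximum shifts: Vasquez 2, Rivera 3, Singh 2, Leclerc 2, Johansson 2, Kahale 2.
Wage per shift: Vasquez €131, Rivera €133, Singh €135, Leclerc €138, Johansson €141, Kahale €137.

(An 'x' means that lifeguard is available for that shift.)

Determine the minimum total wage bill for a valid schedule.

Jul 18 can only be covered by Rivera and Kahale, so that assignment is forced.
Picking the cheapest available lifeguard for each shift independently would cost €1455, but that ignores the shift limits.
An optimal schedule: Jul 14→Vasquez, Jul 15→Singh, Jul 16→Rivera, Jul 17→Singh, Jul 18→Rivera+Kahale, Jul 19→Leclerc, Jul 20→Leclerc+Kahale, Jul 21→Vasquez, Jul 22→Rivera.
Total: 131 + 135 + 133 + 135 + 133 + 137 + 138 + 138 + 137 + 131 + 133 = €1481.

€1481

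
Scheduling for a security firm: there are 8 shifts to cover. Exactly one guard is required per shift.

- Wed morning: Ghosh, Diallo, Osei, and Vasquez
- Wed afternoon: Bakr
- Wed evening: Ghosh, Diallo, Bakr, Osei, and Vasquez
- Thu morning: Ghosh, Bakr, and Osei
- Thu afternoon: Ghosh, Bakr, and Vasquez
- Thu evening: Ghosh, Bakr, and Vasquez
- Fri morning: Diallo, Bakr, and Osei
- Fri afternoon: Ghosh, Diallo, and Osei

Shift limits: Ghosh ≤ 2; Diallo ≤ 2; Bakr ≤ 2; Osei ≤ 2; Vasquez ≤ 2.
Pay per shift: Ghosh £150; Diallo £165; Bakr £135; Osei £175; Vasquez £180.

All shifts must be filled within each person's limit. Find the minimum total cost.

Wed afternoon can only be covered by Bakr, so that assignment is forced.
Picking the cheapest available guard for each shift independently would cost £1110, but that ignores the shift limits.
An optimal schedule: Wed morning→Osei, Wed afternoon→Bakr, Wed evening→Osei, Thu morning→Ghosh, Thu afternoon→Ghosh, Thu evening→Bakr, Fri morning→Diallo, Fri afternoon→Diallo.
Total: 175 + 135 + 175 + 150 + 150 + 135 + 165 + 165 = £1250.

£1250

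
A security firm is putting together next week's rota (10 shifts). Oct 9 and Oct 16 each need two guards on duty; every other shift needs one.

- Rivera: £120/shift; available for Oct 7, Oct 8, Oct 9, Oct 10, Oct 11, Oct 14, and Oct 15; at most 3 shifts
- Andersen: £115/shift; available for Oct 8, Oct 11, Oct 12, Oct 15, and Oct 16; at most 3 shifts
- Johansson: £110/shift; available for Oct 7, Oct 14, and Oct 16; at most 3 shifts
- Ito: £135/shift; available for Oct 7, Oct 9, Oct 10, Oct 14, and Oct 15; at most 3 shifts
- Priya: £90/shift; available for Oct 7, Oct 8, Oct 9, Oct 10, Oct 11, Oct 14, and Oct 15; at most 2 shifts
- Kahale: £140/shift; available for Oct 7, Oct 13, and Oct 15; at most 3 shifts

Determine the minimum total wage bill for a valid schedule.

£1355

Oct 12 can only be covered by Andersen, so that assignment is forced.
Oct 13 can only be covered by Kahale, so that assignment is forced.
Oct 16 can only be covered by Andersen and Johansson, so that assignment is forced.
Picking the cheapest available guard for each shift independently would cost £1230, but that ignores the shift limits.
An optimal schedule: Oct 7→Johansson, Oct 8→Priya, Oct 9→Priya+Rivera, Oct 10→Rivera, Oct 11→Andersen, Oct 12→Andersen, Oct 13→Kahale, Oct 14→Johansson, Oct 15→Rivera, Oct 16→Johansson+Andersen.
Total: 110 + 90 + 90 + 120 + 120 + 115 + 115 + 140 + 110 + 120 + 110 + 115 = £1355.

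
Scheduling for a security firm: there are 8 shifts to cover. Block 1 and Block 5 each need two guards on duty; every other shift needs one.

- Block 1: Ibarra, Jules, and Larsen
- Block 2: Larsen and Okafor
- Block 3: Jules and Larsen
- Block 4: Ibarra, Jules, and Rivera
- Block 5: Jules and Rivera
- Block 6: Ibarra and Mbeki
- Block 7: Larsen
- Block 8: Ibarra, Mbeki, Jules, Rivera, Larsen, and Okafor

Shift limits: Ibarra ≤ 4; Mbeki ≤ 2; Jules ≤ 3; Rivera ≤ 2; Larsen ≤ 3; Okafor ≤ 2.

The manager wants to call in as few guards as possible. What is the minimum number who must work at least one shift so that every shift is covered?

10 slots to fill and no one can take more than 4, so at least ⌈10/4⌉ = 3 guards are needed.
Shifts {Block 2, Block 5, Block 6} need 4 slots, but among the guards available for them (Ibarra, Mbeki, Jules, Rivera, Larsen, and Okafor) any 3 together supply at most 3. So 3 guards are not enough.
Ibarra, Jules, Rivera, and Larsen alone can cover everything: Block 1→Ibarra+Jules, Block 2→Larsen, Block 3→Jules, Block 4→Ibarra, Block 5→Jules+Rivera, Block 6→Ibarra, Block 7→Larsen, Block 8→Ibarra.

4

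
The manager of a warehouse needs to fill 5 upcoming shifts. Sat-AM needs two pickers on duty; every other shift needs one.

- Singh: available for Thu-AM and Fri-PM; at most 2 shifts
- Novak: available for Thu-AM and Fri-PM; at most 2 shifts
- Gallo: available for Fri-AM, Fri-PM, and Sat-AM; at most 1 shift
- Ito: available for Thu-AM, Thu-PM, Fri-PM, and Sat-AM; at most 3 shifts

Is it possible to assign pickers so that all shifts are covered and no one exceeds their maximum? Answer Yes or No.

No

Total capacity is 8 and 6 slots are needed, so capacity alone doesn't rule it out.
Shifts {Fri-AM, Sat-AM} need 3 worker-slots in total, but the pickers available for any of those shifts (Gallo and Ito) can supply at most 2 among them. So no valid schedule exists.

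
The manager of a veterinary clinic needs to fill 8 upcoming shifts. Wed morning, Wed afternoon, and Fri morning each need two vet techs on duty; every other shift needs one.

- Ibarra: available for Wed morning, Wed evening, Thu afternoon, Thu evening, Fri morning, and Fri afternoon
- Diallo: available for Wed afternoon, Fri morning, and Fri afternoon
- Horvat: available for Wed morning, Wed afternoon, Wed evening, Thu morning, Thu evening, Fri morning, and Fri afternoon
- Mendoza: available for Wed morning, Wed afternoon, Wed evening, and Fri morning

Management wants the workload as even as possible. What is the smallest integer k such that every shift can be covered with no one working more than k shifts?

3

With 4 vet techs and 11 worker-slots to fill, someone must work at least ⌈11/4⌉ = 3 shifts, so k ≥ 3.
k = 3 works: Wed morning→Ibarra+Horvat, Wed afternoon→Diallo+Horvat, Wed evening→Mendoza, Thu morning→Horvat, Thu afternoon→Ibarra, Thu evening→Ibarra, Fri morning→Diallo+Mendoza, Fri afternoon→Diallo.
Loads: Ibarra 3, Diallo 3, Horvat 3, Mendoza 2 — all ≤ 3.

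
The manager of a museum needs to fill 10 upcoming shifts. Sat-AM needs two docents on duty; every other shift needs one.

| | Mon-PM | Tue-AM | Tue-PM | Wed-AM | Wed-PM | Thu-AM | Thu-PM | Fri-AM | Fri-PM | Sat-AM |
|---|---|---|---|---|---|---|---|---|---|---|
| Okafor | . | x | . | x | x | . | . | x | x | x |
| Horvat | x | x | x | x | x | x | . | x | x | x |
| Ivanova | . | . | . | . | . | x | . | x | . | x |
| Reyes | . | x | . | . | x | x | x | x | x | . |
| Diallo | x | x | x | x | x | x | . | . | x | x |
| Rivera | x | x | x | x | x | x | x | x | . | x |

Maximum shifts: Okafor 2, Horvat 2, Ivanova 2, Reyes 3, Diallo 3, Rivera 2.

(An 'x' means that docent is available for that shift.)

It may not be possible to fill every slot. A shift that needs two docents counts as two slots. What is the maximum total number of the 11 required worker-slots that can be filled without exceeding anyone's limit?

Total capacity across all docents is 2+2+2+3+3+2 = 14, and 11 slots are needed, so at most 11 can be filled.
An assignment achieving 11: Mon-PM→Horvat, Tue-AM→Reyes, Tue-PM→Horvat, Wed-AM→Okafor, Wed-PM→Reyes, Thu-AM→Ivanova, Thu-PM→Reyes, Fri-AM→Ivanova, Fri-PM→Okafor, Sat-AM→Diallo+Rivera.
Loads: Okafor 2/2, Horvat 2/2, Ivanova 2/2, Reyes 3/3, Diallo 1/3, Rivera 1/2.

11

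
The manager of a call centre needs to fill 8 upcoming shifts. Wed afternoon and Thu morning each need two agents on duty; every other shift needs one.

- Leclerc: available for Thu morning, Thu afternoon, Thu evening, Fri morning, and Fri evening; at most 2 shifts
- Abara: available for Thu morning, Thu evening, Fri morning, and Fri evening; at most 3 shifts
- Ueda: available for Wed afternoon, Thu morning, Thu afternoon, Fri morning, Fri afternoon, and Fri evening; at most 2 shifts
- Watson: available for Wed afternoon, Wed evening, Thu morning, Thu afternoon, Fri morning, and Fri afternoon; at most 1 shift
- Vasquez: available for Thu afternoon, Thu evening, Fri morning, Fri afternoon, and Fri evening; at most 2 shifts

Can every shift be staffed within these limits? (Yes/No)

Total capacity is 10 and 10 slots are needed, so capacity alone doesn't rule it out.
Shifts {Wed afternoon, Wed evening} need 3 worker-slots in total, but the agents available for any of those shifts (Ueda and Watson) can supply at most 2 among them. So no valid schedule exists.

No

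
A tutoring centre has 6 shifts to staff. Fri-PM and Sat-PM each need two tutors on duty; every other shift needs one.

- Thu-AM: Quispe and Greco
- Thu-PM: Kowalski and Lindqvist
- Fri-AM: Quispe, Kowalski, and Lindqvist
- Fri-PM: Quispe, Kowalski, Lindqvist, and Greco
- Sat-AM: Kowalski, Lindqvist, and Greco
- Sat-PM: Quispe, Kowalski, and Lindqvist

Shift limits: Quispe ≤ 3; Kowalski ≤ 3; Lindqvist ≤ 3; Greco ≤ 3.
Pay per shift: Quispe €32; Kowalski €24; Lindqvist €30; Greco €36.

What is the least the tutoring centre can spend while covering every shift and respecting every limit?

€226

Picking the cheapest available tutor for each shift independently would cost €212, but that ignores the shift limits.
An optimal schedule: Thu-AM→Quispe, Thu-PM→Kowalski, Fri-AM→Kowalski, Fri-PM→Lindqvist+Quispe, Sat-AM→Lindqvist, Sat-PM→Kowalski+Lindqvist.
Total: 32 + 24 + 24 + 30 + 32 + 30 + 24 + 30 = €226.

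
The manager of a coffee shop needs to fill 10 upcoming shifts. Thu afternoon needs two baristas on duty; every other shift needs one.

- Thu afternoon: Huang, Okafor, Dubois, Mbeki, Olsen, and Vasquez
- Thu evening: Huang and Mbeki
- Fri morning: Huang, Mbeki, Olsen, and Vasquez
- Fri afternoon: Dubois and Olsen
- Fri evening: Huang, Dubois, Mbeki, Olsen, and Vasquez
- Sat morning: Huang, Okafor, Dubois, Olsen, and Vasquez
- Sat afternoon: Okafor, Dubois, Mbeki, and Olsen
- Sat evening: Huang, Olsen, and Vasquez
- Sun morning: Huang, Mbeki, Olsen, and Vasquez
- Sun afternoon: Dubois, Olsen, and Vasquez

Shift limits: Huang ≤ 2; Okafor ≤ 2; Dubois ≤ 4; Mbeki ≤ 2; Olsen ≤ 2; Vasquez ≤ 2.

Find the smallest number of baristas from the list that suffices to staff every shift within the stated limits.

11 slots to fill and no one can take more than 4, so at least ⌈11/4⌉ = 3 baristas are needed.
Any 4 baristas together have capacity at most 4+2+2+2 = 10 < 11 slots, so 4 can never suffice.
Huang, Okafor, Dubois, Mbeki, and Olsen alone can cover everything: Thu afternoon→Dubois+Olsen, Thu evening→Huang, Fri morning→Mbeki, Fri afternoon→Dubois, Fri evening→Dubois, Sat morning→Okafor, Sat afternoon→Okafor, Sat evening→Huang, Sun morning→Mbeki, Sun afternoon→Dubois.

5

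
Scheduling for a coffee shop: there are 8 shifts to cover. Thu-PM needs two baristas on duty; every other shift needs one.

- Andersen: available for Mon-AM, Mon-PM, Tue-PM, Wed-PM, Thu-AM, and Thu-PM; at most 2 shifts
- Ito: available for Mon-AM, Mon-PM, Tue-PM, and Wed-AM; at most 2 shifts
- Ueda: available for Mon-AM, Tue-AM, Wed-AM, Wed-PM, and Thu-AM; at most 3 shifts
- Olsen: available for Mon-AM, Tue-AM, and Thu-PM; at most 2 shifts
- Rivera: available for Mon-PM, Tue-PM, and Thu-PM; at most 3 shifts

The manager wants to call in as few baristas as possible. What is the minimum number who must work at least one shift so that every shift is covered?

4

9 slots to fill and no one can take more than 3, so at least ⌈9/3⌉ = 3 baristas are needed.
Any 3 baristas together have capacity at most 3+3+2 = 8 < 9 slots, so 3 can never suffice.
Andersen, Ito, Ueda, and Olsen alone can cover everything: Mon-AM→Olsen, Mon-PM→Andersen, Tue-AM→Ueda, Tue-PM→Ito, Wed-AM→Ito, Wed-PM→Ueda, Thu-AM→Ueda, Thu-PM→Andersen+Olsen.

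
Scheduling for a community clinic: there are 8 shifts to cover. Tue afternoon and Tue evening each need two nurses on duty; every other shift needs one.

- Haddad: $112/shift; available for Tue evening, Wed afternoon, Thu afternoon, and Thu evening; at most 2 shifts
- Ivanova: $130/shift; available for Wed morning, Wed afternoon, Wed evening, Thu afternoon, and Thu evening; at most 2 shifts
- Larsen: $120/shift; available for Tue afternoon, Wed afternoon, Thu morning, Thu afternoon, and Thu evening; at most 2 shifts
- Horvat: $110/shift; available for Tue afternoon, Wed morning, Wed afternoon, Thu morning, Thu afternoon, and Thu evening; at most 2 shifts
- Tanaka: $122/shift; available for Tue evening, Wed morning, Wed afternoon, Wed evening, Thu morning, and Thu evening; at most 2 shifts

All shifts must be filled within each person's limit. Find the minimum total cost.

Tue afternoon can only be covered by Larsen and Horvat, so that assignment is forced.
Tue evening can only be covered by Haddad and Tanaka, so that assignment is forced.
Picking the cheapest available nurse for each shift independently would cost $1136, but that ignores the shift limits.
An optimal schedule: Tue afternoon→Larsen+Horvat, Tue evening→Haddad+Tanaka, Wed morning→Ivanova, Wed afternoon→Horvat, Wed evening→Ivanova, Thu morning→Larsen, Thu afternoon→Haddad, Thu evening→Tanaka.
Total: 120 + 110 + 112 + 122 + 130 + 110 + 130 + 120 + 112 + 122 = $1188.

$1188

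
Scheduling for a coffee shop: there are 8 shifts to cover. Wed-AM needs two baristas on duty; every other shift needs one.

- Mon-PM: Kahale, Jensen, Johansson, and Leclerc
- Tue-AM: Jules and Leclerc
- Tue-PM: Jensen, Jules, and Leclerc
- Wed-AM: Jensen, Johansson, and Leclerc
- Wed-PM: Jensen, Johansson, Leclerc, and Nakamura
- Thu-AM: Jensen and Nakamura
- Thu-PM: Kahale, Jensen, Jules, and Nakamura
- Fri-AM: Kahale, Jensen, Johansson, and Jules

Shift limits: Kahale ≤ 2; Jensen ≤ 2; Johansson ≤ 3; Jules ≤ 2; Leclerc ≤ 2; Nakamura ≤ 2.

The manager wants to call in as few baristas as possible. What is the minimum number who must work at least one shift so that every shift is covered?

4

9 slots to fill and no one can take more than 3, so at least ⌈9/3⌉ = 3 baristas are needed.
Any 3 baristas together have capacity at most 3+2+2 = 7 < 9 slots, so 3 can never suffice.
Kahale, Jensen, Johansson, and Jules alone can cover everything: Mon-PM→Kahale, Tue-AM→Jules, Tue-PM→Jules, Wed-AM→Jensen+Johansson, Wed-PM→Johansson, Thu-AM→Jensen, Thu-PM→Kahale, Fri-AM→Johansson.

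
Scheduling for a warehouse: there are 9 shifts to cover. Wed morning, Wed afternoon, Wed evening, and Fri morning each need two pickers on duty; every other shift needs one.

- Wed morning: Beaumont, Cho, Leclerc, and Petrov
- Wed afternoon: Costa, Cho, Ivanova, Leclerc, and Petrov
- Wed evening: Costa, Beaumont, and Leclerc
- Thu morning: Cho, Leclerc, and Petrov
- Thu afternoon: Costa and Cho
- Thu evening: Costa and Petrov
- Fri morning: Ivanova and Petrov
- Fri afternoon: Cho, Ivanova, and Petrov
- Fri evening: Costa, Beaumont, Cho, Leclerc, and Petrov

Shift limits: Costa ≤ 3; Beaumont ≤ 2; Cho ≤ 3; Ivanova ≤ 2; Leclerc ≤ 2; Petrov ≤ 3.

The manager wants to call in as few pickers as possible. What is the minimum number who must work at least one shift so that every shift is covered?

5

13 slots to fill and no one can take more than 3, so at least ⌈13/3⌉ = 5 pickers are needed.
Costa, Beaumont, Cho, Ivanova, and Petrov alone can cover everything: Wed morning→Beaumont+Cho, Wed afternoon→Ivanova+Petrov, Wed evening→Costa+Beaumont, Thu morning→Cho, Thu afternoon→Costa, Thu evening→Costa, Fri morning→Ivanova+Petrov, Fri afternoon→Cho, Fri evening→Petrov.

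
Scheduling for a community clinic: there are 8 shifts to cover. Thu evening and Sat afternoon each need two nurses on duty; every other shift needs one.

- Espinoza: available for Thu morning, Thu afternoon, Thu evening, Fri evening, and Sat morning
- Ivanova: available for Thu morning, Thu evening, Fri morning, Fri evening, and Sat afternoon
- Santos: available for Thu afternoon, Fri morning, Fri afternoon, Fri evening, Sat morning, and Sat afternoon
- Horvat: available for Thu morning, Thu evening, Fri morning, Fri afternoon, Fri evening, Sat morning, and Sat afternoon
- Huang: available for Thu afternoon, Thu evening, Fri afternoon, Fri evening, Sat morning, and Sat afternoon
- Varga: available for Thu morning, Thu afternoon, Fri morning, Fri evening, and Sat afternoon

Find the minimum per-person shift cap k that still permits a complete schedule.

With 6 nurses and 10 worker-slots to fill, someone must work at least ⌈10/6⌉ = 2 shifts, so k ≥ 2.
k = 2 works: Thu morning→Espinoza, Thu afternoon→Espinoza, Thu evening→Ivanova+Horvat, Fri morning→Ivanova, Fri afternoon→Santos, Fri evening→Horvat, Sat morning→Santos, Sat afternoon→Huang+Varga.
Loads: Espinoza 2, Ivanova 2, Santos 2, Horvat 2, Huang 1, Varga 1 — all ≤ 2.

2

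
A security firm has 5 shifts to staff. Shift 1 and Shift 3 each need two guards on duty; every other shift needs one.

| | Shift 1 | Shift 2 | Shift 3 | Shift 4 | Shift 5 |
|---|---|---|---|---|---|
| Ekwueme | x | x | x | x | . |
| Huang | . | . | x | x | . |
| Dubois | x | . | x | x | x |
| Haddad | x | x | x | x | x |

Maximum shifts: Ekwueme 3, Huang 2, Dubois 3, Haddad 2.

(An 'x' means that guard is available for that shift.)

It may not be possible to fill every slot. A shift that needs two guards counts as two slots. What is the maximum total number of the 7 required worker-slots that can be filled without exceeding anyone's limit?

Total capacity across all guards is 3+2+3+2 = 10, and 7 slots are needed, so at most 7 can be filled.
An assignment achieving 7: Shift 1→Ekwueme+Dubois, Shift 2→Ekwueme, Shift 3→Ekwueme+Huang, Shift 4→Huang, Shift 5→Dubois.
Loads: Ekwueme 3/3, Huang 2/2, Dubois 2/3, Haddad 0/2.

7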